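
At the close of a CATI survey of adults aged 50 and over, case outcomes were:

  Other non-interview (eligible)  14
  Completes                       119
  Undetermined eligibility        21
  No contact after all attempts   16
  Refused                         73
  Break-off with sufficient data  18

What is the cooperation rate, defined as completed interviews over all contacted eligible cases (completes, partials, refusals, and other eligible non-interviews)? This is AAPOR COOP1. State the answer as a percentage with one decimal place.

53.1%

Numerator: 119
Denom: 119 + 18 + 73 + 14 = 224
COOP1 = 119 / 224 = 0.5312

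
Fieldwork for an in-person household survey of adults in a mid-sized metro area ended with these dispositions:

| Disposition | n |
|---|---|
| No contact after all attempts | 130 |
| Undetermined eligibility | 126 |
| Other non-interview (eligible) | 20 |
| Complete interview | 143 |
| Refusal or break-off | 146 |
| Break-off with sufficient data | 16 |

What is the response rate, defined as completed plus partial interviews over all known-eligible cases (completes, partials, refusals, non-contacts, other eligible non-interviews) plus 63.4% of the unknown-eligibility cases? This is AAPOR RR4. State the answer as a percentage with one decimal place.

Num → 143 + 16 = 159
Eligible (known) → 143 + 16 + 146 + 130 + 20 = 455
Eligible share of unknowns → 0.6340 × 126 = 79.88
Base → 455 + 79.88 = 534.88
RR4 = 159 / 534.88 = 0.2973

29.7%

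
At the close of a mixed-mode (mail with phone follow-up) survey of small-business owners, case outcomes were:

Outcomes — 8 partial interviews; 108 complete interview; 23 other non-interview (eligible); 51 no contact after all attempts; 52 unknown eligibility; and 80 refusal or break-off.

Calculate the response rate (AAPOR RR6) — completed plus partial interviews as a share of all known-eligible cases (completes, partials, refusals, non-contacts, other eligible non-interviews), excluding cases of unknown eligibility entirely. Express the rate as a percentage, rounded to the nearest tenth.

43.0%

Top: 108 + 8 = 116
Denom: 108 + 8 + 80 + 51 + 23 = 270
RR6 = 116 / 270 = 0.4296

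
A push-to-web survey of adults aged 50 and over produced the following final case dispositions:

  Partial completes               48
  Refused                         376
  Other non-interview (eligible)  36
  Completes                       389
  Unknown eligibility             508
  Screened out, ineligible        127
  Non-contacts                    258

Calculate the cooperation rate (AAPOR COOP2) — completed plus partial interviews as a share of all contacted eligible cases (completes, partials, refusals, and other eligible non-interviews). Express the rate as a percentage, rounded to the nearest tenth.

51.5%

Num → 389 + 48 = 437
Base → 389 + 48 + 376 + 36 = 849
COOP2 = 437 / 849 = 0.5147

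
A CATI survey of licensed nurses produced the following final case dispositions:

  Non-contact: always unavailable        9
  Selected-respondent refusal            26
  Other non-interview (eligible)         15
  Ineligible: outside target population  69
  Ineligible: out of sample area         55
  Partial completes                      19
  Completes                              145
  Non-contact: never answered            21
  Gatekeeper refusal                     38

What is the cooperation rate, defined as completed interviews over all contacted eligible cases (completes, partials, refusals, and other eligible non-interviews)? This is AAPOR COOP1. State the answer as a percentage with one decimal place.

59.7%

Refused = 38 + 26 = 64
No contact after all attempts = 21 + 9 = 30
Not eligible = 69 + 55 = 124
Top: 145
Denom: 145 + 19 + 64 + 15 = 243
COOP1 = 145 / 243 = 0.5967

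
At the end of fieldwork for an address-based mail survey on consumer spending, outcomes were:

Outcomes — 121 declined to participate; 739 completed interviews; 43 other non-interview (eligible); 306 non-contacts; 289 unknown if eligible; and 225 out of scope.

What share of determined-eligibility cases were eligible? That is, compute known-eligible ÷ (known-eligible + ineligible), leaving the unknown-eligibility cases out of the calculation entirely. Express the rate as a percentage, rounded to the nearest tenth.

Known eligible: 739 + 121 + 306 + 43 = 1209
e = 1209 / (1209 + 225) = 1209 / 1434 = 0.8431

84.3%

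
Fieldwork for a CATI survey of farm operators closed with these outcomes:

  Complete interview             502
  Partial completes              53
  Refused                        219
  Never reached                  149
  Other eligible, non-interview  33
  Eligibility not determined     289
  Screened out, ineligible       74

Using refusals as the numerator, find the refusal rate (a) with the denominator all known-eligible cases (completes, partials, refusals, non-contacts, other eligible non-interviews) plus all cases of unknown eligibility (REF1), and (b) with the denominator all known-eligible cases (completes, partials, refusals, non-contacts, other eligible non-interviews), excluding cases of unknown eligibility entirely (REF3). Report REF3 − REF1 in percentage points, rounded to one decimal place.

5.3

Top: 219
Denom: 502 + 53 + 219 + 149 + 33 + 289 = 1245
REF1 = 219 / 1245 = 0.1759
Denom: 502 + 53 + 219 + 149 + 33 = 956
REF3 = 219 / 956 = 0.2291
Difference = 22.91 − 17.59 = 5.32 percentage points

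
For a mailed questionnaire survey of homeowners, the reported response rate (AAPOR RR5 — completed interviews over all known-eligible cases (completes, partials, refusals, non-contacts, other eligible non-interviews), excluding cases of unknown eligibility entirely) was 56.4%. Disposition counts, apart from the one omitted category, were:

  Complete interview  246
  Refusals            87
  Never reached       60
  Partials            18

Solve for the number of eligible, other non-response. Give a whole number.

25

RR5 = 246 / D = 0.564
D = 246 / 0.564 = 436.2
Other denominator terms total 411
eligible, other non-response = 436.2 − 411 ≈ 25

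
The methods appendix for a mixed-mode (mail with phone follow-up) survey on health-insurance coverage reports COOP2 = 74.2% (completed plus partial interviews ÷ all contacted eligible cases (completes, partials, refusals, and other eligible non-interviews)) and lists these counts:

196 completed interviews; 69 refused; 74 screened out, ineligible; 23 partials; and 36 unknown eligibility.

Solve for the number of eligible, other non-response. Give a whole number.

7

Num: 196 + 23 = 219
COOP2 = 219 / D = 0.742
D = 219 / 0.742 = 295.1
Rest of base = 288
eligible, other non-response = 295.1 − 288 ≈ 7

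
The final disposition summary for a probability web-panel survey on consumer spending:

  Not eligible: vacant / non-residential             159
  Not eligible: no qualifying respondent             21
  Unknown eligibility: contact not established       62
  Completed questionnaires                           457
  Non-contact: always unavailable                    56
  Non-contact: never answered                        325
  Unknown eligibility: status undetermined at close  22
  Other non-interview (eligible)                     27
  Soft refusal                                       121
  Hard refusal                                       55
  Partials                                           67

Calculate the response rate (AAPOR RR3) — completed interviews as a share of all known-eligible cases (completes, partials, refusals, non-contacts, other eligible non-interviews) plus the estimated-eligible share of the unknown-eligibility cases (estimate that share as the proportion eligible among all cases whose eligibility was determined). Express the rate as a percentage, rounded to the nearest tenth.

Refused = 55 + 121 = 176
No answer / not reached = 325 + 56 = 381
Unknown eligibility = 62 + 22 = 84
Out of scope = 21 + 159 = 180
Numerator = 457
Eligible (known) = 457 + 67 + 176 + 381 + 27 = 1108
e = 1108 / (1108 + 180) = 1108 / 1288 = 0.8602
e × U = 0.8602 × 84 = 72.26
Base = 1108 + 72.26 = 1180.26
RR3 = 457 / 1180.26 = 0.3872

38.7%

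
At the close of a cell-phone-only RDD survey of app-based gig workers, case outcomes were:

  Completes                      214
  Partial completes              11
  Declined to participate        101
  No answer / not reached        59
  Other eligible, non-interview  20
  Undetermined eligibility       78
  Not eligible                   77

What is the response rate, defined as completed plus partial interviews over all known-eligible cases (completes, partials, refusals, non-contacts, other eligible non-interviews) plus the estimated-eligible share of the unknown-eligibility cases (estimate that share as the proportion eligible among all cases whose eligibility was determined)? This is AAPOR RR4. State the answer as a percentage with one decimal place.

47.8%

Num = 214 + 11 = 225
Eligible (known) = 214 + 11 + 101 + 59 + 20 = 405
e = 405 / (405 + 77) = 405 / 482 = 0.8402
Estimated eligible among unknowns = 0.8402 × 78 = 65.54
Denom = 405 + 65.54 = 470.54
RR4 = 225 / 470.54 = 0.4782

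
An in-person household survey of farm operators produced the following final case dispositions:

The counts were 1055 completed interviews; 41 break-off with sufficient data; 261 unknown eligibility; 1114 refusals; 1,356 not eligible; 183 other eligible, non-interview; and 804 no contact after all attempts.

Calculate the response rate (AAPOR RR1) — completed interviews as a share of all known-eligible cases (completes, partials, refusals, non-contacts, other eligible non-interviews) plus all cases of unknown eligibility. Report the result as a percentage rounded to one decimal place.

30.5%

Num → 1055
Base → 1055 + 41 + 1114 + 804 + 183 + 261 = 3458
RR1 = 1055 / 3458 = 0.3051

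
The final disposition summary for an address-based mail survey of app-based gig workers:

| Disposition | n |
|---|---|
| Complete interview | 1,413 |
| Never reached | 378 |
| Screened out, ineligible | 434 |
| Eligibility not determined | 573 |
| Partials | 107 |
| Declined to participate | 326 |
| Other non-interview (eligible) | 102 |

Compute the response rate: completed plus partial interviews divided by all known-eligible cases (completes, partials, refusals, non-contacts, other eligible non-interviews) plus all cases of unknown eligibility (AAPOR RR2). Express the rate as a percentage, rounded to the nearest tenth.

Num → 1413 + 107 = 1520
Denominator → 1413 + 107 + 326 + 378 + 102 + 573 = 2899
RR2 = 1520 / 2899 = 0.5243

52.4%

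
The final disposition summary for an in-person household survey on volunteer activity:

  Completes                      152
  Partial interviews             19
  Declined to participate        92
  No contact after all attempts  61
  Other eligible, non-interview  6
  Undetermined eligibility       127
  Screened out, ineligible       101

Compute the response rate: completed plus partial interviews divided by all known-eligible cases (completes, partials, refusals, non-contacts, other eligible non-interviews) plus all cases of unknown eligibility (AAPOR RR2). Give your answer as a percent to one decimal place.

37.4%

Top = 152 + 19 = 171
Denom = 152 + 19 + 92 + 61 + 6 + 127 = 457
RR2 = 171 / 457 = 0.3742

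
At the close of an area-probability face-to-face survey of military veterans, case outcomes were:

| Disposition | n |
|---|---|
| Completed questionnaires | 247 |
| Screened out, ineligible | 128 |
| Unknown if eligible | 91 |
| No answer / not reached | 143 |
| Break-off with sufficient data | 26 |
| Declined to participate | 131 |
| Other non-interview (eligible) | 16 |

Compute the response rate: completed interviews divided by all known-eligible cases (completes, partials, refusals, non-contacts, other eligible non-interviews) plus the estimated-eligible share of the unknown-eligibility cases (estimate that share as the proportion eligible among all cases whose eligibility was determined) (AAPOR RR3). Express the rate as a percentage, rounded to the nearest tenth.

Num = 247
Known eligible = 247 + 26 + 131 + 143 + 16 = 563
e = 563 / (563 + 128) = 563 / 691 = 0.8148
e × U = 0.8148 × 91 = 74.15
Denominator = 563 + 74.15 = 637.15
RR3 = 247 / 637.15 = 0.3877

38.8%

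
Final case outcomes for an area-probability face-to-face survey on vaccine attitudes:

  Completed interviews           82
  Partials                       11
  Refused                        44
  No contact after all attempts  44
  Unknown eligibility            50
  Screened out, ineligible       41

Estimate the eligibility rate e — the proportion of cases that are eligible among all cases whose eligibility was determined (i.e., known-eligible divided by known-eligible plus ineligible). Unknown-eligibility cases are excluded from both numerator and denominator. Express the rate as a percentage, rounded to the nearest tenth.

81.5%

Determined eligible = 82 + 11 + 44 + 44 = 181
e = 181 / (181 + 41) = 181 / 222 = 0.8153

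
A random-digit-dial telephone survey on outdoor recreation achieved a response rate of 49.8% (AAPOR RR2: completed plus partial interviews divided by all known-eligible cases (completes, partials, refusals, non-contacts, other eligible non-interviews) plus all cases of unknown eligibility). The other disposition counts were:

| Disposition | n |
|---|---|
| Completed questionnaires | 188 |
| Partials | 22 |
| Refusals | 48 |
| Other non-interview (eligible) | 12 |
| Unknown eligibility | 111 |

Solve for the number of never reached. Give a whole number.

41

Numerator → 188 + 22 = 210
RR2 = 210 / D = 0.498
D = 210 / 0.498 = 421.7
Other denominator terms total 381
never reached = 421.7 − 381 ≈ 41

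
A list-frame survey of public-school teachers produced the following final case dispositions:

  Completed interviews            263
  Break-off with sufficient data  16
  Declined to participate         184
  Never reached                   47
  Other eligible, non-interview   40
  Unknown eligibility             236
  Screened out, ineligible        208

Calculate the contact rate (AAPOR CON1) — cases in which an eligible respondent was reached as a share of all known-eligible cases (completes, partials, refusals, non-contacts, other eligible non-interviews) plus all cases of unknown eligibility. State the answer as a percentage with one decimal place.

Num: 263 + 16 + 184 + 40 = 503
Denominator: 263 + 16 + 184 + 47 + 40 + 236 = 786
CON1 = 503 / 786 = 0.6399

64.0%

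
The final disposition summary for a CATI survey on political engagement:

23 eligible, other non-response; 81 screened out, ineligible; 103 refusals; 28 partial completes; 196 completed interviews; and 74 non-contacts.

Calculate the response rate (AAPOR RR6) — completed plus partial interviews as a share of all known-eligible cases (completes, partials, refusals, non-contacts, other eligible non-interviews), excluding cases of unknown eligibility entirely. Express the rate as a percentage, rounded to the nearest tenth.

52.8%

Top = 196 + 28 = 224
Base = 196 + 28 + 103 + 74 + 23 = 424
RR6 = 224 / 424 = 0.5283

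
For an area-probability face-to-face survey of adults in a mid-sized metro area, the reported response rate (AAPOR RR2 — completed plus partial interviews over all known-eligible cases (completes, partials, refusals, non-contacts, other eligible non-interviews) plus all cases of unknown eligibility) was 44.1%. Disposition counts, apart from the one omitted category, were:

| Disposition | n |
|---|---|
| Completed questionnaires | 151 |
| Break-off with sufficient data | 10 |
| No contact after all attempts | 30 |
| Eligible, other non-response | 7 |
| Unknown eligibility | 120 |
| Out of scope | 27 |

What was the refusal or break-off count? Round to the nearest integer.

Numerator = 151 + 10 = 161
RR2 = 161 / D = 0.441
D = 161 / 0.441 = 365.1
Other denominator terms total 318
refusal or break-off = 365.1 − 318 ≈ 47

47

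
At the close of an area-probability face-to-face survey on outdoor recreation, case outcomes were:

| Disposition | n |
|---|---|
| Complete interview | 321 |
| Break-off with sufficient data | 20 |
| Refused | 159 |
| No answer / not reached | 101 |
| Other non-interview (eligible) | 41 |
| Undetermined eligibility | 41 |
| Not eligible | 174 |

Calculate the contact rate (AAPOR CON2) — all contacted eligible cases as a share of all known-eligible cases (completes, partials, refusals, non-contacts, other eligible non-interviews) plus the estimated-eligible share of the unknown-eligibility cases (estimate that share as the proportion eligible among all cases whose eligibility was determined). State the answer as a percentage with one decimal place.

Top → 321 + 20 + 159 + 41 = 541
Eligible (known) → 321 + 20 + 159 + 101 + 41 = 642
e = 642 / (642 + 174) = 642 / 816 = 0.7868
Estimated eligible among unknowns → 0.7868 × 41 = 32.26
Denom → 642 + 32.26 = 674.26
CON2 = 541 / 674.26 = 0.8024

80.2%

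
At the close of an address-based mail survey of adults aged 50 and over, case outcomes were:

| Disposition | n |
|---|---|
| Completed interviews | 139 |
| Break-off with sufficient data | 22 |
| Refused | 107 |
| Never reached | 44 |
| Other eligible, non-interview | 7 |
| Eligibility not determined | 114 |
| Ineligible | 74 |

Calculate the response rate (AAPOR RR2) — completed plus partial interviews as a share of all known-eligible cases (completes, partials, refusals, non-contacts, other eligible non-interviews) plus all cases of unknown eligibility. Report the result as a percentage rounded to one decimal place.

Top = 139 + 22 = 161
Denominator = 139 + 22 + 107 + 44 + 7 + 114 = 433
RR2 = 161 / 433 = 0.3718

37.2%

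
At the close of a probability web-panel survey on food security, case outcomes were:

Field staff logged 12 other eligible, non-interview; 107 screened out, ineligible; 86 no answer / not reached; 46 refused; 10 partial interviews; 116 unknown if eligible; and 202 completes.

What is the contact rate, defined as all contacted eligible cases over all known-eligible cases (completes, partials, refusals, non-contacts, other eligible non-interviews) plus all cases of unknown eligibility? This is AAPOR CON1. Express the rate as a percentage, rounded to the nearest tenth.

57.2%

Num → 202 + 10 + 46 + 12 = 270
Base → 202 + 10 + 46 + 86 + 12 + 116 = 472
CON1 = 270 / 472 = 0.5720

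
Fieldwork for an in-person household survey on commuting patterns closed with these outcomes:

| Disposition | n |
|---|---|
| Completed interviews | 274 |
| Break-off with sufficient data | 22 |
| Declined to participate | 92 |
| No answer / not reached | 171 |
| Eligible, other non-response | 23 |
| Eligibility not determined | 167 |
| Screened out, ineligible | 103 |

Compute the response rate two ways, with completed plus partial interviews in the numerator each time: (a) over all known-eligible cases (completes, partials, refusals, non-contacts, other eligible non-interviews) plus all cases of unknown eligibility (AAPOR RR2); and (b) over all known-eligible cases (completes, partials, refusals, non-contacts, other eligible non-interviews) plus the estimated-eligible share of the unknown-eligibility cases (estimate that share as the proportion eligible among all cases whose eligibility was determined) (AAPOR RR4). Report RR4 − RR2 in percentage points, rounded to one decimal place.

Num → 274 + 22 = 296
Denom → 274 + 22 + 92 + 171 + 23 + 167 = 749
RR2 = 296 / 749 = 0.3952
Determined eligible → 274 + 22 + 92 + 171 + 23 = 582
e = 582 / (582 + 103) = 582 / 685 = 0.8496
Eligible share of unknowns → 0.8496 × 167 = 141.88
Denom → 582 + 141.88 = 723.88
RR4 = 296 / 723.88 = 0.4089
Difference = 40.89 − 39.52 = 1.37 percentage points

1.4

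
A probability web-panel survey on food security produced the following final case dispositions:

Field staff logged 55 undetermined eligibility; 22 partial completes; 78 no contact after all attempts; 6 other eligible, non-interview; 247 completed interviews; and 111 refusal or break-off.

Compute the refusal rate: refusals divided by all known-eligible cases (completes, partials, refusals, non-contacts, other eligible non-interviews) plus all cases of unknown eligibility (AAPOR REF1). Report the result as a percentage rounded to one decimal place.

Top: 111
Base: 247 + 22 + 111 + 78 + 6 + 55 = 519
REF1 = 111 / 519 = 0.2139

21.4%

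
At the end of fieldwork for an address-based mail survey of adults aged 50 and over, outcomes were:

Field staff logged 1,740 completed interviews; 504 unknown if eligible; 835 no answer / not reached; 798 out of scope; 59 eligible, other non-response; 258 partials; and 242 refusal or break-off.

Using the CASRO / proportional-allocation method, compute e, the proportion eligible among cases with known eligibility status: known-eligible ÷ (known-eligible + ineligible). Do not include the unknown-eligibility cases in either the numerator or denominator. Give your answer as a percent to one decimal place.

79.7%

Eligible (known) = 1740 + 258 + 242 + 835 + 59 = 3134
e = 3134 / (3134 + 798) = 3134 / 3932 = 0.7970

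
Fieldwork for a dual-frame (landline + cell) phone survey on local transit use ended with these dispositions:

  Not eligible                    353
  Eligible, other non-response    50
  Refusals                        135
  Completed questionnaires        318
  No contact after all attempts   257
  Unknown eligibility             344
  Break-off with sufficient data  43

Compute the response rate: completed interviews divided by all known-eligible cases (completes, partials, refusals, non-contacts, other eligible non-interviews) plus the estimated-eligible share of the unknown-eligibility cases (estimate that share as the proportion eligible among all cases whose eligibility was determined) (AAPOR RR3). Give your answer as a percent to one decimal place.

Numerator = 318
Determined eligible = 318 + 43 + 135 + 257 + 50 = 803
e = 803 / (803 + 353) = 803 / 1156 = 0.6946
Eligible share of unknowns = 0.6946 × 344 = 238.94
Denominator = 803 + 238.94 = 1041.94
RR3 = 318 / 1041.94 = 0.3052

30.5%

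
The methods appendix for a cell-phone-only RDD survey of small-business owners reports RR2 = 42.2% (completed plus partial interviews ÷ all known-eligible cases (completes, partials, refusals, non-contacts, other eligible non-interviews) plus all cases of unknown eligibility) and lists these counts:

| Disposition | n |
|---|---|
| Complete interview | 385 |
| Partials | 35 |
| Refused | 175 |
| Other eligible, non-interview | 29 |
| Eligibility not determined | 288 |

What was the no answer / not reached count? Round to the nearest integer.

83

Num: 385 + 35 = 420
RR2 = 420 / D = 0.422
D = 420 / 0.422 = 995.3
Rest of base = 912
no answer / not reached = 995.3 − 912 ≈ 83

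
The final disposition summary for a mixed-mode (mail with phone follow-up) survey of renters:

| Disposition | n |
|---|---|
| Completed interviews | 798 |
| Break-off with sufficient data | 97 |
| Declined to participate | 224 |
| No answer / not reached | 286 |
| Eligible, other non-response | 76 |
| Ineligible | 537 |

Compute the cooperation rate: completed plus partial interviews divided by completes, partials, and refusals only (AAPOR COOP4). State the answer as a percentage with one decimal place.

Top → 798 + 97 = 895
Denominator → 798 + 97 + 224 = 1119
COOP4 = 895 / 1119 = 0.7998

80.0%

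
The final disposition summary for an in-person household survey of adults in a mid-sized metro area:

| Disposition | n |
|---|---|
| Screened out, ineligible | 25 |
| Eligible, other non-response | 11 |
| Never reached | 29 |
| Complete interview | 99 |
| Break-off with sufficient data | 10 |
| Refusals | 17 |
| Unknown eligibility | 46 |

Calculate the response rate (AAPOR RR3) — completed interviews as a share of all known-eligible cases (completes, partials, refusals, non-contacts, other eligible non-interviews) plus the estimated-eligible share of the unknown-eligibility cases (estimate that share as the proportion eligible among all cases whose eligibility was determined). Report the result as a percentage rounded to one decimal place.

48.1%

Numerator = 99
Determined eligible = 99 + 10 + 17 + 29 + 11 = 166
e = 166 / (166 + 25) = 166 / 191 = 0.8691
Eligible share of unknowns = 0.8691 × 46 = 39.98
Base = 166 + 39.98 = 205.98
RR3 = 99 / 205.98 = 0.4806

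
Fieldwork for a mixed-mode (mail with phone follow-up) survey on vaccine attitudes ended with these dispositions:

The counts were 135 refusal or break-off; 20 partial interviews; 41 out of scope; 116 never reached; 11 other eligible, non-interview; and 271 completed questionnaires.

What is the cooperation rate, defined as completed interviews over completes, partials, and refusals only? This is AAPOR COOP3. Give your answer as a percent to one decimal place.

63.6%

Top → 271
Base → 271 + 20 + 135 = 426
COOP3 = 271 / 426 = 0.6362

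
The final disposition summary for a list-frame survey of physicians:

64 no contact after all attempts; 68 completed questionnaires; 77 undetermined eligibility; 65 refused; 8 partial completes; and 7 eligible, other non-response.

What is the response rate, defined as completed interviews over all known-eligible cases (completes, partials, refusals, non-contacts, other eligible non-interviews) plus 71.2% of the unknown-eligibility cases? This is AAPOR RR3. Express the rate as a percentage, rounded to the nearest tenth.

Numerator: 68
Eligible (known): 68 + 8 + 65 + 64 + 7 = 212
e × U: 0.7120 × 77 = 54.82
Denom: 212 + 54.82 = 266.82
RR3 = 68 / 266.82 = 0.2549

25.5%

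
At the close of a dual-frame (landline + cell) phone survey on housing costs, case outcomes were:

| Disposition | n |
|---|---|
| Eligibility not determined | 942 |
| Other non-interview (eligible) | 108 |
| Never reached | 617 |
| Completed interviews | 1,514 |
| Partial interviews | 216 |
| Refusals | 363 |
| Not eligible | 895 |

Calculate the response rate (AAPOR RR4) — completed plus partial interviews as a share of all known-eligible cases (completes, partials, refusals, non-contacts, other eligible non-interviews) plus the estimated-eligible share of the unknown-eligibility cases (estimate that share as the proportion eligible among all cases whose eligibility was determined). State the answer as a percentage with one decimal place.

49.0%

Top → 1514 + 216 = 1730
Determined eligible → 1514 + 216 + 363 + 617 + 108 = 2818
e = 2818 / (2818 + 895) = 2818 / 3713 = 0.7590
Eligible share of unknowns → 0.7590 × 942 = 714.98
Denom → 2818 + 714.98 = 3532.98
RR4 = 1730 / 3532.98 = 0.4897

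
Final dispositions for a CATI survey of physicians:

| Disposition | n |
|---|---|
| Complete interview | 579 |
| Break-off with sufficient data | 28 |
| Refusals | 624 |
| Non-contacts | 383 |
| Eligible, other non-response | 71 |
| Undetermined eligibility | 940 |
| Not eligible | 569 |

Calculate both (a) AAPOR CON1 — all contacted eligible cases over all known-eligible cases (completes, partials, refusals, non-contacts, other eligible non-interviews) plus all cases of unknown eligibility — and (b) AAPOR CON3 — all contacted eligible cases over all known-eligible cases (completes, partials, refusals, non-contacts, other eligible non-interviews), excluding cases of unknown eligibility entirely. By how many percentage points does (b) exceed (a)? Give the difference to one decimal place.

27.7

Top → 579 + 28 + 624 + 71 = 1302
Denom → 579 + 28 + 624 + 383 + 71 + 940 = 2625
CON1 = 1302 / 2625 = 0.4960
Denom → 579 + 28 + 624 + 383 + 71 = 1685
CON3 = 1302 / 1685 = 0.7727
Difference = 77.27 − 49.60 = 27.67 percentage points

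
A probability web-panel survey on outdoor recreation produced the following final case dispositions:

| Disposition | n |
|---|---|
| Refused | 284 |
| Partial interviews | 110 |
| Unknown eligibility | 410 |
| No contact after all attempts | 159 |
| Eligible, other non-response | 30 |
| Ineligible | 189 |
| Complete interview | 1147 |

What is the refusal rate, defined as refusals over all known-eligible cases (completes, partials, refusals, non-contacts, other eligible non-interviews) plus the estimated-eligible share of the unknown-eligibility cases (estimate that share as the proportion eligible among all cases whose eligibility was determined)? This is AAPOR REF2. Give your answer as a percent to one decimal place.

13.5%

Numerator = 284
Eligible (known) = 1147 + 110 + 284 + 159 + 30 = 1730
e = 1730 / (1730 + 189) = 1730 / 1919 = 0.9015
Eligible share of unknowns = 0.9015 × 410 = 369.62
Denominator = 1730 + 369.62 = 2099.62
REF2 = 284 / 2099.62 = 0.1353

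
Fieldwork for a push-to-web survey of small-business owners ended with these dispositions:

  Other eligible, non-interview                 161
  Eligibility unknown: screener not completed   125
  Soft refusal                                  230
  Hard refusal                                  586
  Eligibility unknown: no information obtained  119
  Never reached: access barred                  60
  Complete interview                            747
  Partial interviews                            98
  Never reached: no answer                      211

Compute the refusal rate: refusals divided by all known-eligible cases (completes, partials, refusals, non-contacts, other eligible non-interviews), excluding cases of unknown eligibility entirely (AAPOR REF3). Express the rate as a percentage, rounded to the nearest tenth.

Refusals = 586 + 230 = 816
Never reached = 211 + 60 = 271
Undetermined eligibility = 125 + 119 = 244
Num: 816
Base: 747 + 98 + 816 + 271 + 161 = 2093
REF3 = 816 / 2093 = 0.3899

39.0%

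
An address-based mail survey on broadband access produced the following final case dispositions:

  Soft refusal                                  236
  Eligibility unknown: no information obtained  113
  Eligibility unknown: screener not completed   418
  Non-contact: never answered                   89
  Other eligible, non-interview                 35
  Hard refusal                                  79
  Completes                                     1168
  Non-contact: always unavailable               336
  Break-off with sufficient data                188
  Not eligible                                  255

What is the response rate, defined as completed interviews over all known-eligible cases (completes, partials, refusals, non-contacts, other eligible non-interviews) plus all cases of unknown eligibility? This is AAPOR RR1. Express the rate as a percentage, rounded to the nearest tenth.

43.9%

Refusal or break-off = 79 + 236 = 315
Never reached = 89 + 336 = 425
Unknown if eligible = 418 + 113 = 531
Numerator = 1168
Denominator = 1168 + 188 + 315 + 425 + 35 + 531 = 2662
RR1 = 1168 / 2662 = 0.4388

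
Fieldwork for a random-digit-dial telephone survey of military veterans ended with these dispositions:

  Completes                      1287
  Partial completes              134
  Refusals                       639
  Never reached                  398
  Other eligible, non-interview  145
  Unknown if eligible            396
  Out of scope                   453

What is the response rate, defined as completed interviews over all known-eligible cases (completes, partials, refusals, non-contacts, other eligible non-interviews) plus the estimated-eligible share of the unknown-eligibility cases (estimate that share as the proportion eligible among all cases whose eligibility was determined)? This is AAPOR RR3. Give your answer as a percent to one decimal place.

Numerator → 1287
Eligible (known) → 1287 + 134 + 639 + 398 + 145 = 2603
e = 2603 / (2603 + 453) = 2603 / 3056 = 0.8518
Eligible share of unknowns → 0.8518 × 396 = 337.31
Denom → 2603 + 337.31 = 2940.31
RR3 = 1287 / 2940.31 = 0.4377

43.8%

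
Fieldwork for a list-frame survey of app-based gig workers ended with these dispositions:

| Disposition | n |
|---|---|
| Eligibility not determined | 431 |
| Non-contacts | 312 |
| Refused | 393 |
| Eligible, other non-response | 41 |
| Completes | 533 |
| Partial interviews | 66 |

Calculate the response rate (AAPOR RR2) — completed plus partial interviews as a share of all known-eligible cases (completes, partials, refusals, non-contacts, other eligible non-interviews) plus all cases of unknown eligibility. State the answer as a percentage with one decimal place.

33.7%

Numerator = 533 + 66 = 599
Denominator = 533 + 66 + 393 + 312 + 41 + 431 = 1776
RR2 = 599 / 1776 = 0.3373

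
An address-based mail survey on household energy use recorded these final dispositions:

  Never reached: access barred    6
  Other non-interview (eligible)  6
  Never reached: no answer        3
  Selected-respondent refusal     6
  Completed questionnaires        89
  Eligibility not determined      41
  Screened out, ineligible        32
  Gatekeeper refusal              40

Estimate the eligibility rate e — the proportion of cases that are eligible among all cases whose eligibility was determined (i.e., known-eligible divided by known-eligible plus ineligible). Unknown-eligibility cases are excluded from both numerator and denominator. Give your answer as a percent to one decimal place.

82.4%

Refusals = 40 + 6 = 46
No contact after all attempts = 3 + 6 = 9
Eligible (known): 89 + 46 + 9 + 6 = 150
e = 150 / (150 + 32) = 150 / 182 = 0.8242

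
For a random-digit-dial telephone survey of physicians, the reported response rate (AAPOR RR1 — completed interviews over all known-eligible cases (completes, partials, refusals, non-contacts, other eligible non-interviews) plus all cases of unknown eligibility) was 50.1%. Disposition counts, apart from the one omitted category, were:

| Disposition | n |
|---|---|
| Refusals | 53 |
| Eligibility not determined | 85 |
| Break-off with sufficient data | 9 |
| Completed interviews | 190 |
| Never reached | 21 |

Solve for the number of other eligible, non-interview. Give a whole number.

RR1 = 190 / D = 0.501
D = 190 / 0.501 = 379.2
Remaining denominator categories sum to 358
other eligible, non-interview = 379.2 − 358 ≈ 21

21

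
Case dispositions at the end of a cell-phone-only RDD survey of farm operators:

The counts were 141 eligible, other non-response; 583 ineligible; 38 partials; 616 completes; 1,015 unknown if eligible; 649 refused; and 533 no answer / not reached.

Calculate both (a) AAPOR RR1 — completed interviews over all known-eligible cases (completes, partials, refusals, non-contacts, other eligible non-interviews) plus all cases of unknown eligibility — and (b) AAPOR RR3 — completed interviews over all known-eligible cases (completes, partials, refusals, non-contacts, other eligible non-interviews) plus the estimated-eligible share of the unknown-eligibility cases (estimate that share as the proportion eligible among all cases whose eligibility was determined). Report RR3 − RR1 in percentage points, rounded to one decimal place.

1.7

Top → 616
Denom → 616 + 38 + 649 + 533 + 141 + 1015 = 2992
RR1 = 616 / 2992 = 0.2059
Eligible (known) → 616 + 38 + 649 + 533 + 141 = 1977
e = 1977 / (1977 + 583) = 1977 / 2560 = 0.7723
Estimated eligible among unknowns → 0.7723 × 1015 = 783.88
Denom → 1977 + 783.88 = 2760.88
RR3 = 616 / 2760.88 = 0.2231
Difference = 22.31 − 20.59 = 1.72 percentage points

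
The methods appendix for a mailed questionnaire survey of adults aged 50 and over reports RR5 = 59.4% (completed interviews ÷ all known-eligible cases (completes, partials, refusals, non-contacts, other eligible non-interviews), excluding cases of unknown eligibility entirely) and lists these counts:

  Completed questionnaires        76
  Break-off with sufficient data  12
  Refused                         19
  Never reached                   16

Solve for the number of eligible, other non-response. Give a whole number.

5

RR5 = 76 / D = 0.594
D = 76 / 0.594 = 127.9
Rest of base = 123
eligible, other non-response = 127.9 − 123 ≈ 5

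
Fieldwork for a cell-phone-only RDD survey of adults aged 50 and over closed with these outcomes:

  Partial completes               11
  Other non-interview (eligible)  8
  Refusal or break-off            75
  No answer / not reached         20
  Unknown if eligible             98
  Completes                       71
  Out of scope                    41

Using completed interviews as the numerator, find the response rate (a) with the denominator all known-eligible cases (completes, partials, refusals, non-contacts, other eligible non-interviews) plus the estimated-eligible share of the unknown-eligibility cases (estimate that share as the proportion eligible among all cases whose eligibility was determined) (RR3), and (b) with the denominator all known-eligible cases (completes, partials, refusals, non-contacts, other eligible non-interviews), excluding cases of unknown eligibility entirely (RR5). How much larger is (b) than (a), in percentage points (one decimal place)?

11.6

Numerator: 71
Determined eligible: 71 + 11 + 75 + 20 + 8 = 185
e = 185 / (185 + 41) = 185 / 226 = 0.8186
e × U: 0.8186 × 98 = 80.22
Base: 185 + 80.22 = 265.22
RR3 = 71 / 265.22 = 0.2677
Base: 71 + 11 + 75 + 20 + 8 = 185
RR5 = 71 / 185 = 0.3838
Difference = 38.38 − 26.77 = 11.61 percentage points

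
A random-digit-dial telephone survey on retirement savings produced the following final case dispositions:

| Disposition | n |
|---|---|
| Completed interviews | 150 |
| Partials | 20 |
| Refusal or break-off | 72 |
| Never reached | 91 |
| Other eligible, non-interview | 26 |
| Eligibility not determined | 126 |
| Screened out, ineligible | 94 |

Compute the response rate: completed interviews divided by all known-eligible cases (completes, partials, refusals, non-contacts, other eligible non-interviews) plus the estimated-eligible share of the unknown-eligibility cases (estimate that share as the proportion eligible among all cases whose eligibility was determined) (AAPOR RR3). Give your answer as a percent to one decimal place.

Top = 150
Eligible (known) = 150 + 20 + 72 + 91 + 26 = 359
e = 359 / (359 + 94) = 359 / 453 = 0.7925
Estimated eligible among unknowns = 0.7925 × 126 = 99.86
Denominator = 359 + 99.86 = 458.86
RR3 = 150 / 458.86 = 0.3269

32.7%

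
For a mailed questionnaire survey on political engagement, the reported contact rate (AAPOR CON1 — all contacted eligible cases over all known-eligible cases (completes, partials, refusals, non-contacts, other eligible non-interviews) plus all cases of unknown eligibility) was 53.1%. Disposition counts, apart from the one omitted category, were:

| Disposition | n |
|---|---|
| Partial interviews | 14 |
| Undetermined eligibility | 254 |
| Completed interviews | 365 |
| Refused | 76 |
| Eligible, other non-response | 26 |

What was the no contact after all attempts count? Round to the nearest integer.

171

Num: 365 + 14 + 76 + 26 = 481
CON1 = 481 / D = 0.531
D = 481 / 0.531 = 905.8
Remaining denominator categories sum to 735
no contact after all attempts = 905.8 − 735 ≈ 171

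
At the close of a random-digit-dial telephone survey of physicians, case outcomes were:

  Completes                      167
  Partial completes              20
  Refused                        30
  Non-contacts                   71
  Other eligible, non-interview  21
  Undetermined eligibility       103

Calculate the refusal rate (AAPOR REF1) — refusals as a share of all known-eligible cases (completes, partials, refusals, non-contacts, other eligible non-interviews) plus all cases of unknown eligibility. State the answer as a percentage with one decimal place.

7.3%

Num → 30
Denominator → 167 + 20 + 30 + 71 + 21 + 103 = 412
REF1 = 30 / 412 = 0.0728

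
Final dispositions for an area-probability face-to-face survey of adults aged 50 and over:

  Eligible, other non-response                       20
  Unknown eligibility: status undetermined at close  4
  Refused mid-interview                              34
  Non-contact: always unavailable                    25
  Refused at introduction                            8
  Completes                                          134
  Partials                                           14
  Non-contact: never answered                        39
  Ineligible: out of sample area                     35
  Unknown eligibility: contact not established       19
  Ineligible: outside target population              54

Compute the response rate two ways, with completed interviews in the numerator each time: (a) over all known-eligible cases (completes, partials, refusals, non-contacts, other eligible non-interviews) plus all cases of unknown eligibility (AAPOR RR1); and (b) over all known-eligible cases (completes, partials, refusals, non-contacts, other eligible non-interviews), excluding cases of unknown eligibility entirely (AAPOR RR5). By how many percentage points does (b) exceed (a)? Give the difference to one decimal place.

Refusals = 8 + 34 = 42
Non-contacts = 39 + 25 = 64
Unknown if eligible = 19 + 4 = 23
Screened out, ineligible = 54 + 35 = 89
Numerator = 134
Denom = 134 + 14 + 42 + 64 + 20 + 23 = 297
RR1 = 134 / 297 = 0.4512
Denom = 134 + 14 + 42 + 64 + 20 = 274
RR5 = 134 / 274 = 0.4891
Difference = 48.91 − 45.12 = 3.79 percentage points

3.8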